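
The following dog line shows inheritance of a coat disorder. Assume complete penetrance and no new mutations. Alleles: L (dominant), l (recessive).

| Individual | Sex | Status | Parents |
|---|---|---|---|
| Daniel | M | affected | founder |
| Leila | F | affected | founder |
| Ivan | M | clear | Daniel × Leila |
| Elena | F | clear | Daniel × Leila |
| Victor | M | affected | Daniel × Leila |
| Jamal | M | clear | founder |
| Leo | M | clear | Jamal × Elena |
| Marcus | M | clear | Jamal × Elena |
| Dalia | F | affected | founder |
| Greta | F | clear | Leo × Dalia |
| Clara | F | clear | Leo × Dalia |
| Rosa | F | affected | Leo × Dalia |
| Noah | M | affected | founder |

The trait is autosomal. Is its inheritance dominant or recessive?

dominant

Daniel and Leila are both affected yet have a clear child Ivan. Under a recessive model two affected parents are homozygous and every child would be affected, so the trait cannot be recessive.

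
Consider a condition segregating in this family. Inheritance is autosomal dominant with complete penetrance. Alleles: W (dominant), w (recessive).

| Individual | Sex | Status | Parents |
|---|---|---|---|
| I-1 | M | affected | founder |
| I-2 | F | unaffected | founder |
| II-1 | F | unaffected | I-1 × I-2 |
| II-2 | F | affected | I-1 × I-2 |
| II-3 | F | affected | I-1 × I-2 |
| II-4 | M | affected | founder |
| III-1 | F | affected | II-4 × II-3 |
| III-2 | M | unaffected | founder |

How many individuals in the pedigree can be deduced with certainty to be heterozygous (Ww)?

3

Obligate heterozygotes: I-1 is affected so carries W and passed w to II-1 (ww), so I-1 is Ww; II-2 is affected so carries W and received w from I-2 (ww), so II-2 is Ww; II-3 is affected so carries W and received w from I-2 (ww), so II-3 is Ww.
Every other individual is either homozygous by phenotype or has at least one consistent homozygous assignment, so the count is 3.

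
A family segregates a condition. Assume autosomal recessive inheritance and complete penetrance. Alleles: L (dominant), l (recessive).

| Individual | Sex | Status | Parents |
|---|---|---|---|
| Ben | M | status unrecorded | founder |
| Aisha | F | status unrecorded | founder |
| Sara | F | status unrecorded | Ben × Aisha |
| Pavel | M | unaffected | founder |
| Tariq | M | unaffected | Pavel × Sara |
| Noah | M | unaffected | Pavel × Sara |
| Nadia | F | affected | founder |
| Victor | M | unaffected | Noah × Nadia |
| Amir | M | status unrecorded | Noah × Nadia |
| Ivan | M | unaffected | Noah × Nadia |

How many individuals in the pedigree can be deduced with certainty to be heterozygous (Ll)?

2

Obligate heterozygotes: Victor is unaffected so carries L and received l from Nadia (ll), so Victor is Ll; Ivan is unaffected so carries L and received l from Nadia (ll), so Ivan is Ll.
Every other individual is either homozygous by phenotype or has at least one consistent homozygous assignment, so the count is 2.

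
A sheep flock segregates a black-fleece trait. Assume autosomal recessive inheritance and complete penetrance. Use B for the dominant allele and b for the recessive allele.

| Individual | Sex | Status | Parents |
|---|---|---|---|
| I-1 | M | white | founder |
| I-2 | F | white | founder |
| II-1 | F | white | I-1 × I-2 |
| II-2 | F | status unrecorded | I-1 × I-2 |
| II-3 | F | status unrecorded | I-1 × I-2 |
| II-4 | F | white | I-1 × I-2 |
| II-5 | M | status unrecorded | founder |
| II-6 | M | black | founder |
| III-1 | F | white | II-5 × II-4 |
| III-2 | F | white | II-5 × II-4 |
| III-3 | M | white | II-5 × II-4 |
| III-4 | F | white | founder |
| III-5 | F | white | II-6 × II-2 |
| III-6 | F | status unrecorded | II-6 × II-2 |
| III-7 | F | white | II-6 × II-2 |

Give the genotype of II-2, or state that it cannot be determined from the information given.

cannot be determined

II-2's phenotype is unrecorded, and no parent or child forces a single allele at both positions; consistent genotype assignments exist with II-2 as BB or Bb.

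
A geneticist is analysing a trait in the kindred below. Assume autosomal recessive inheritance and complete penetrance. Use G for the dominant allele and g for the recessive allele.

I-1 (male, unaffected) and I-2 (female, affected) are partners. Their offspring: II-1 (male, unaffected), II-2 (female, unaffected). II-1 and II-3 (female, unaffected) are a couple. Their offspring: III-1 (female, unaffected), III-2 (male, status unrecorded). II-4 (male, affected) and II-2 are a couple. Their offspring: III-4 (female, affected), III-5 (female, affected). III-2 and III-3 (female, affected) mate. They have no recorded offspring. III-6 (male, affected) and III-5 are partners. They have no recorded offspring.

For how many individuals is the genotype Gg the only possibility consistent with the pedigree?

Obligate heterozygotes: II-1 is unaffected so carries G and received g from I-2 (gg), so II-1 is Gg; II-2 is unaffected so carries G and received g from I-2 (gg), so II-2 is Gg.
Every other individual is either homozygous by phenotype or has at least one consistent homozygous assignment, so the count is 2.

2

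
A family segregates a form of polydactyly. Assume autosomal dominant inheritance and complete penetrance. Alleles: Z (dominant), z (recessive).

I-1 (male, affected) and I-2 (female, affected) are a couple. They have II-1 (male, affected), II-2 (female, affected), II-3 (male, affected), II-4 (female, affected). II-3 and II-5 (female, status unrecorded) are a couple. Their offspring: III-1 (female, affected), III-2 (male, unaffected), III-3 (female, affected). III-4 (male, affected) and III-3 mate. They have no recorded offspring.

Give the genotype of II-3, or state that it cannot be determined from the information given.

Zz

From phenotype alone, II-3 is ZZ or Zz.
II-3 is affected so carries Z and passed z to III-2 (zz), so II-3 is Zz.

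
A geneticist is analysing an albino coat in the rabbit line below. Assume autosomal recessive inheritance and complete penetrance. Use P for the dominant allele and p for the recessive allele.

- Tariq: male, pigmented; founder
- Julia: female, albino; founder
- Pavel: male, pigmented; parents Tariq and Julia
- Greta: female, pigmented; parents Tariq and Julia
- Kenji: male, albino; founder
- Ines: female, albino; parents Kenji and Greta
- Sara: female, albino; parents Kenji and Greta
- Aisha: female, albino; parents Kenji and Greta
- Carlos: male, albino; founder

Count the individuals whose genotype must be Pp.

2

Obligate heterozygotes: Pavel is pigmented so carries P and received p from Julia (pp), so Pavel is Pp; Greta is pigmented so carries P and received p from Julia (pp), so Greta is Pp.
Every other individual is either homozygous by phenotype or has at least one consistent homozygous assignment, so the count is 2.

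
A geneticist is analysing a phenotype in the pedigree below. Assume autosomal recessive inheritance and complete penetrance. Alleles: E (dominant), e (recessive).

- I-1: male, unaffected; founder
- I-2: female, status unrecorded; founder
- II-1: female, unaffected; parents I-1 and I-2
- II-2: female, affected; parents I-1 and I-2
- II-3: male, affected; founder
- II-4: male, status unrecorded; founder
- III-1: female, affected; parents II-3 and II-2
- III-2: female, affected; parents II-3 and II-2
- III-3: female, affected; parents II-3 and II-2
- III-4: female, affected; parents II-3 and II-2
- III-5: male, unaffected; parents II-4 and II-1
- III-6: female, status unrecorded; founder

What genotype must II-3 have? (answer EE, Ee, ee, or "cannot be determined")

ee

II-3 is affected, so II-3 is ee.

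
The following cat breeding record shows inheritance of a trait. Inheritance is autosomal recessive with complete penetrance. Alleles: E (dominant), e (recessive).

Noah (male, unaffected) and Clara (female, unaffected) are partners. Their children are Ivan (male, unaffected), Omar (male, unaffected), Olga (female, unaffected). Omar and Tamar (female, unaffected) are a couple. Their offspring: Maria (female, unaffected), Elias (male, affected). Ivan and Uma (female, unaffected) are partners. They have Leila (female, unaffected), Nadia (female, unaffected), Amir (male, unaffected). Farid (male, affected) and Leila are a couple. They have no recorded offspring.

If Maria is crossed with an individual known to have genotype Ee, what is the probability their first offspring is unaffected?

5/6

Omar is unaffected so carries E and passed e to Elias (ee), so Omar is Ee.
Tamar is unaffected so carries E and passed e to Elias (ee), so Tamar is Ee.
Maria is an unaffected offspring of Omar (Ee) × Tamar (Ee), whose cross gives 1/4 EE : 1/2 Ee : 1/4 ee; conditioning on being unaffected, Maria is EE with probability 1/3, Ee with probability 2/3.
Summing over parental genotype combinations, P(offspring is unaffected) = 1/3·1 + 2/3·3/4 = 5/6.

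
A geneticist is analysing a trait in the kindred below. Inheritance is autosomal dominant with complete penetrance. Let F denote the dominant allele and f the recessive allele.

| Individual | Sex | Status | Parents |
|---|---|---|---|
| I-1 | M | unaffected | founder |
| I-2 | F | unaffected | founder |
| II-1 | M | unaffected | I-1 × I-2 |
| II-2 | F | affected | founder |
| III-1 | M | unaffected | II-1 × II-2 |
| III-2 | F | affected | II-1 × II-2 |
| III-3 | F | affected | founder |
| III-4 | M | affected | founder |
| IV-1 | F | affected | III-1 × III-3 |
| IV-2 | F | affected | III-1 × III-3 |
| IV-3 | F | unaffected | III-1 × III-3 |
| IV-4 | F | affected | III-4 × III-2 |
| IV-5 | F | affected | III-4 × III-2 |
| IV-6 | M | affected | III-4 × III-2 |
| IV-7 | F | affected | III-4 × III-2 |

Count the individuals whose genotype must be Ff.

5

Obligate heterozygotes: II-2 is affected so carries F and passed f to III-1 (ff), so II-2 is Ff; III-2 is affected so carries F and received f from II-1 (ff), so III-2 is Ff; III-3 is affected so carries F and passed f to IV-3 (ff), so III-3 is Ff; IV-1 is affected so carries F and received f from III-1 (ff), so IV-1 is Ff; IV-2 is affected so carries F and received f from III-1 (ff), so IV-2 is Ff.
Every other individual is either homozygous by phenotype or has at least one consistent homozygous assignment, so the count is 5.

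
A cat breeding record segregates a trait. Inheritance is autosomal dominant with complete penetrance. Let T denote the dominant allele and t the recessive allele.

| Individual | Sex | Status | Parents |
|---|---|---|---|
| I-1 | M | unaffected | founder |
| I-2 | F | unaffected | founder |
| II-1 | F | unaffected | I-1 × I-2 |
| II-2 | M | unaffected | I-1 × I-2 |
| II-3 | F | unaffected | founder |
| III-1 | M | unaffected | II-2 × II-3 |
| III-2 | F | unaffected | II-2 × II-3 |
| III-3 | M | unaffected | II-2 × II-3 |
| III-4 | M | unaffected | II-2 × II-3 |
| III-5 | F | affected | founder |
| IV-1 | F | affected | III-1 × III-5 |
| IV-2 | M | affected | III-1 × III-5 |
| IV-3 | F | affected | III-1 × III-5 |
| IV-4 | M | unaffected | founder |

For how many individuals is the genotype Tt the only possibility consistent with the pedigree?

3

Obligate heterozygotes: IV-1 is affected so carries T and received t from III-1 (tt), so IV-1 is Tt; IV-2 is affected so carries T and received t from III-1 (tt), so IV-2 is Tt; IV-3 is affected so carries T and received t from III-1 (tt), so IV-3 is Tt.
Every other individual is either homozygous by phenotype or has at least one consistent homozygous assignment, so the count is 3.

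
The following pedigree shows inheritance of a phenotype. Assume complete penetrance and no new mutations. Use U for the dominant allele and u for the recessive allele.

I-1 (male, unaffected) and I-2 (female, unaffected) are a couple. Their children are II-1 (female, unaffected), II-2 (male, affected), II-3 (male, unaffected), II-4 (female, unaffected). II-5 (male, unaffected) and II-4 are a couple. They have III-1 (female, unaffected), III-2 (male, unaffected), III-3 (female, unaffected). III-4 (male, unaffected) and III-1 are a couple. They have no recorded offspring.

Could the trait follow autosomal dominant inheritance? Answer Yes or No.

Under autosomal dominant, II-2 (affected, male) cannot arise from I-1 (unaffected) × I-2 (unaffected).

No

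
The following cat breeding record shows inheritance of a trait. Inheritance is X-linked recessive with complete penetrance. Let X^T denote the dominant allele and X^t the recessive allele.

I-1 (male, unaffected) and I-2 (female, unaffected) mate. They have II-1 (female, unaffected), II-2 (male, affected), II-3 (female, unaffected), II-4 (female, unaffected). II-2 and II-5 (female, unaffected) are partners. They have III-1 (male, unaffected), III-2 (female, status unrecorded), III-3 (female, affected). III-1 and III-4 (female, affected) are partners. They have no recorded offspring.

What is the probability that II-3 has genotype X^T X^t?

1/2

I-1 is unaffected, so I-1 is X^T Y.
I-2 is unaffected so carries T and passed t to II-2 (X^t Y), so I-2 is X^T X^t.
Their cross gives offspring ratios 1/2 X^T X^T : 1/2 X^T X^t. Conditioning on II-3 being unaffected, P(X^T X^t) = 1/2 / 1 = 1/2.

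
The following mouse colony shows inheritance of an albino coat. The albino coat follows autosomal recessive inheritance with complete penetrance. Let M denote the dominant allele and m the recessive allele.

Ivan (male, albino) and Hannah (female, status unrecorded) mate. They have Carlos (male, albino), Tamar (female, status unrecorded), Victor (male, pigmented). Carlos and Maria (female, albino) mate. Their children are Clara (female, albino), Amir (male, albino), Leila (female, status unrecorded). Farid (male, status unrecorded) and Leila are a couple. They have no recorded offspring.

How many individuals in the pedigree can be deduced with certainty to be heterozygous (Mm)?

2

Obligate heterozygotes: Hannah passed M to Victor (Mm, whose m came from Ivan) and passed m to Carlos (mm), so Hannah is Mm; Victor is pigmented so carries M and received m from Ivan (mm), so Victor is Mm.
Every other individual is either homozygous by phenotype or has at least one consistent homozygous assignment, so the count is 2.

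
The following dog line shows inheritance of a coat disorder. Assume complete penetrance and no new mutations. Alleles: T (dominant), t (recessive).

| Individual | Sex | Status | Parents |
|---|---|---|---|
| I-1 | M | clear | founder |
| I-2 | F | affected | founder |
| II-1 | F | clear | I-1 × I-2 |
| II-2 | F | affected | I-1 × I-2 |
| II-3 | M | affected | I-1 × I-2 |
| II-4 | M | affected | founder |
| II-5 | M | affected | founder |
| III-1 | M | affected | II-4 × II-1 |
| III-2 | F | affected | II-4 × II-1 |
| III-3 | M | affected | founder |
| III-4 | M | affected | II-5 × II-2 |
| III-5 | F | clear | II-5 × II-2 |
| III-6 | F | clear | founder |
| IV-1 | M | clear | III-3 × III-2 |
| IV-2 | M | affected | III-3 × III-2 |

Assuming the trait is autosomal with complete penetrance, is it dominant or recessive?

dominant

II-5 and II-2 are both affected yet have a clear child III-5. Under a recessive model two affected parents are homozygous and every child would be affected, so the trait cannot be recessive.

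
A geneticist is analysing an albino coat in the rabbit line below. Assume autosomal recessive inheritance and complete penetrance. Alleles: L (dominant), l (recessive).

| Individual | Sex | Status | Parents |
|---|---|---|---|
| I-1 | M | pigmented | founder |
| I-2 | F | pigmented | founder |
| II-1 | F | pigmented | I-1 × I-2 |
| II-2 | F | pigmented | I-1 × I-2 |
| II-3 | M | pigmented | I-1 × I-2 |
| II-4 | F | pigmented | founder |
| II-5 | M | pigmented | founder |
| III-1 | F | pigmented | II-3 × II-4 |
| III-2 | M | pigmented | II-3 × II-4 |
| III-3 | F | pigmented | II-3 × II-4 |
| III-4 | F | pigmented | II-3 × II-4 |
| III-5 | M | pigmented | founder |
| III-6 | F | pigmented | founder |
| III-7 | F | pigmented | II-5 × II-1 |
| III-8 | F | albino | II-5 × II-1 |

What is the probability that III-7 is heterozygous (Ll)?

II-5 is pigmented so carries L and passed l to III-8 (ll), so II-5 is Ll.
II-1 is pigmented so carries L and passed l to III-8 (ll), so II-1 is Ll.
Their cross gives offspring ratios 1/4 LL : 1/2 Ll : 1/4 ll. Conditioning on III-7 being pigmented, P(Ll) = 1/2 / 3/4 = 2/3.

2/3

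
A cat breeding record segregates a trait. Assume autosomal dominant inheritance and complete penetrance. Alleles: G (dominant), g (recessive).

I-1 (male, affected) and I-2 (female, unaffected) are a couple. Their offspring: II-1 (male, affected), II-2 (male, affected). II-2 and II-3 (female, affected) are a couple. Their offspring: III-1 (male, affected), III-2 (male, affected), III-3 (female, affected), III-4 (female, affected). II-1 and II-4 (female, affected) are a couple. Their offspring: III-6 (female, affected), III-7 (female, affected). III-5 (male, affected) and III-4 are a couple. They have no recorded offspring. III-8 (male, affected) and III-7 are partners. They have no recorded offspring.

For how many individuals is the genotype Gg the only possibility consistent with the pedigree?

Obligate heterozygotes: II-1 is affected so carries G and received g from I-2 (gg), so II-1 is Gg; II-2 is affected so carries G and received g from I-2 (gg), so II-2 is Gg.
Every other individual is either homozygous by phenotype or has at least one consistent homozygous assignment, so the count is 2.

2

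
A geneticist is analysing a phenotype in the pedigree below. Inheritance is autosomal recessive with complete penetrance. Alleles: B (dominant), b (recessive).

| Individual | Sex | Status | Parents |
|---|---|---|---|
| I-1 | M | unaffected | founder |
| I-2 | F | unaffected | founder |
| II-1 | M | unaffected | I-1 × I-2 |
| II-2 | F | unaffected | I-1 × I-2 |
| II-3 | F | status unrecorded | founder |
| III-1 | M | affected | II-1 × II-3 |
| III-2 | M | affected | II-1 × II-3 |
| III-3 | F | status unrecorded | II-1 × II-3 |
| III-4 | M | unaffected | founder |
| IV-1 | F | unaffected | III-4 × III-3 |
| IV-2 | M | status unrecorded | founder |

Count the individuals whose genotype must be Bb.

Obligate heterozygotes: II-1 is unaffected so carries B and passed b to III-1 (bb), so II-1 is Bb.
Every other individual is either homozygous by phenotype or has at least one consistent homozygous assignment, so the count is 1.

1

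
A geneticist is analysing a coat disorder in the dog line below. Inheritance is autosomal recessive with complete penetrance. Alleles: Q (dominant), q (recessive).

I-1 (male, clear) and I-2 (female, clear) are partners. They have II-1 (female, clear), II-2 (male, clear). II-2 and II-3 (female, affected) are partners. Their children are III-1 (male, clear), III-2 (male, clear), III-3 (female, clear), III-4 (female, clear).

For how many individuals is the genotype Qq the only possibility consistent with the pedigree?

Obligate heterozygotes: III-1 is clear so carries Q and received q from II-3 (qq), so III-1 is Qq; III-2 is clear so carries Q and received q from II-3 (qq), so III-2 is Qq; III-3 is clear so carries Q and received q from II-3 (qq), so III-3 is Qq; III-4 is clear so carries Q and received q from II-3 (qq), so III-4 is Qq.
Every other individual is either homozygous by phenotype or has at least one consistent homozygous assignment, so the count is 4.

4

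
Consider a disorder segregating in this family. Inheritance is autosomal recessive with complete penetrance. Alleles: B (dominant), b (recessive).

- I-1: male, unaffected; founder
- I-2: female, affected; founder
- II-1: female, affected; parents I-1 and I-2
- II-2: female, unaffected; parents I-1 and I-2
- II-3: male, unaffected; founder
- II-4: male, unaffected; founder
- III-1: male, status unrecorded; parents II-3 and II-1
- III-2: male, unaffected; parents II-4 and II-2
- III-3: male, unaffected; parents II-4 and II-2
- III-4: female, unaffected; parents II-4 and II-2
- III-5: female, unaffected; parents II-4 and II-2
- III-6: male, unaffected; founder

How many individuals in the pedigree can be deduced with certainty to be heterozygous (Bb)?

2

Obligate heterozygotes: I-1 is unaffected so carries B and passed b to II-1 (bb), so I-1 is Bb; II-2 is unaffected so carries B and received b from I-2 (bb), so II-2 is Bb.
Every other individual is either homozygous by phenotype or has at least one consistent homozygous assignment, so the count is 2.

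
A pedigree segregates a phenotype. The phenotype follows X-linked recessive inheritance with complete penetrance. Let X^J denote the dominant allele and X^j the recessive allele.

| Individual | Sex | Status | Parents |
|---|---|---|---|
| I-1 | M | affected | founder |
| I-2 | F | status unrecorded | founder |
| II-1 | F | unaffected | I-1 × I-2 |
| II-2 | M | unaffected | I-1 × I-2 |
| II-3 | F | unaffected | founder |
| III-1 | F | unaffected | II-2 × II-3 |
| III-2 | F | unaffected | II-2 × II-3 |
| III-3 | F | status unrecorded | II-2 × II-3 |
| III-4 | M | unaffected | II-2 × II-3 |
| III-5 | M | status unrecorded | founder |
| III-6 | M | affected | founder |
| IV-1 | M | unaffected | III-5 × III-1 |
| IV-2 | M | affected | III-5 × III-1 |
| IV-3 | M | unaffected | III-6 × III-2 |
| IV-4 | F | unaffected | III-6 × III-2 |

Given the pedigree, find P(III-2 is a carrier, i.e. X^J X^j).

1/5

II-2 is unaffected, so II-2 is X^J Y.
II-3 is unaffected so carries J and passed j to III-1 (X^J X^j, whose J came from II-2), so II-3 is X^J X^j.
Their cross gives offspring ratios 1/2 X^J X^J : 1/2 X^J X^j. Conditioning on III-2 being unaffected, P(X^J X^j) = 1/2 / 1 = 1/2 before taking III-2's own offspring into account.
III-6 is affected, so III-6 is X^j Y.
Now use III-2's offspring. Probability of each recorded status — unaffected son IV-3: 1/2 if III-2 is X^J X^j, 1 if X^J X^J; unaffected daughter IV-4: 1/2 if III-2 is X^J X^j, 1 if X^J X^J.
Bayes: P(X^J X^j) = 1/2·1/4 / (1/2·1/4 + 1/2·1) = 1/5.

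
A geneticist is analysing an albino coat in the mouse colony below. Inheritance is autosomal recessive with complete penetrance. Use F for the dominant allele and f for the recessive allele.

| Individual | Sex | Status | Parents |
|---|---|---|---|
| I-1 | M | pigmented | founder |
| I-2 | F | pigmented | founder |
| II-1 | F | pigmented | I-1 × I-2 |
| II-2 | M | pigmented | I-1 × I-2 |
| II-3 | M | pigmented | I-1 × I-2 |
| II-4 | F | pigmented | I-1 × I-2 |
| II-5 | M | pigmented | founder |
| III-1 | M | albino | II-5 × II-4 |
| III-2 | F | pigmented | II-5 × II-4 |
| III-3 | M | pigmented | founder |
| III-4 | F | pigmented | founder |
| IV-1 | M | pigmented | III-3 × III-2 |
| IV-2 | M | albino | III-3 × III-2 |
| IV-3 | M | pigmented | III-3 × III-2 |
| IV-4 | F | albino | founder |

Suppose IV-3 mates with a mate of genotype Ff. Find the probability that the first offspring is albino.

1/6

III-3 is pigmented so carries F and passed f to IV-2 (ff), so III-3 is Ff.
III-2 is pigmented so carries F and passed f to IV-2 (ff), so III-2 is Ff.
IV-3 is a pigmented offspring of III-3 (Ff) × III-2 (Ff), whose cross gives 1/4 FF : 1/2 Ff : 1/4 ff; conditioning on being pigmented, IV-3 is FF with probability 1/3, Ff with probability 2/3.
Summing over parental genotype combinations, P(offspring is albino) = 2/3·1/4 = 1/6.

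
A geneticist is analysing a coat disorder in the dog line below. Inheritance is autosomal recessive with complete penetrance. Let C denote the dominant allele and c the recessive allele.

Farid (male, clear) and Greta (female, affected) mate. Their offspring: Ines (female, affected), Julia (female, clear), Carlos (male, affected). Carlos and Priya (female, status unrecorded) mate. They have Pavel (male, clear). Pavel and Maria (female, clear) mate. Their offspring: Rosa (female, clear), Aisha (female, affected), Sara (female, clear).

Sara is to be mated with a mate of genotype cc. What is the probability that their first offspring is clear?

2/3

Pavel is clear so carries C and received c from Carlos (cc), so Pavel is Cc.
Maria is clear so carries C and passed c to Aisha (cc), so Maria is Cc.
Sara is a clear offspring of Pavel (Cc) × Maria (Cc), whose cross gives 1/4 CC : 1/2 Cc : 1/4 cc; conditioning on being clear, Sara is CC with probability 1/3, Cc with probability 2/3.
Summing over parental genotype combinations, P(offspring is clear) = 1/3·1 + 2/3·1/2 = 2/3.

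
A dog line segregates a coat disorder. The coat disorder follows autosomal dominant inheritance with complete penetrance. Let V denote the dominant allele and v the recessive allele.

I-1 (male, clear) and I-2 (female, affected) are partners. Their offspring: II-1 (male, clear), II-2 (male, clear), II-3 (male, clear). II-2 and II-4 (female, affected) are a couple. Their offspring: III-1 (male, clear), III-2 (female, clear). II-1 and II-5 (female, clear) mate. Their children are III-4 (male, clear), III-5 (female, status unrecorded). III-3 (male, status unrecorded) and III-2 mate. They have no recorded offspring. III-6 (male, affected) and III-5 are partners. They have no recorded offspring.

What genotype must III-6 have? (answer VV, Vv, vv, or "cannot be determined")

III-6's phenotype allows VV or Vv, and no parent or child forces a single allele at both positions; consistent genotype assignments exist with III-6 as VV or Vv.

cannot be determined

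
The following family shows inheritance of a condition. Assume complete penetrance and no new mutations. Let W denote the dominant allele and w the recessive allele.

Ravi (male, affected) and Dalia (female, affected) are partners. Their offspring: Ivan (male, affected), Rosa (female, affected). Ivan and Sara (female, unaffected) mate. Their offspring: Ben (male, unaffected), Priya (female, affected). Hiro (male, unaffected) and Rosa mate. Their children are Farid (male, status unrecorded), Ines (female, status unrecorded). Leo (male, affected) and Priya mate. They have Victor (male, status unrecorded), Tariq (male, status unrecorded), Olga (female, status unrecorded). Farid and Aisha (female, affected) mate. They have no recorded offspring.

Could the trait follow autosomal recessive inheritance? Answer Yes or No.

Yes

A consistent assignment under autosomal recessive exists: Ravi ww, Dalia ww, Ivan ww, Rosa ww, Sara Ww, Hiro WW, Ben Ww, Priya ww, Leo ww, Farid Ww, Ines Ww, Aisha ww, Victor ww, Tariq ww, Olga ww.
In this assignment every recorded phenotype matches its genotype and every non-founder's genotype is obtainable from its parents' genotypes, so the pedigree is consistent.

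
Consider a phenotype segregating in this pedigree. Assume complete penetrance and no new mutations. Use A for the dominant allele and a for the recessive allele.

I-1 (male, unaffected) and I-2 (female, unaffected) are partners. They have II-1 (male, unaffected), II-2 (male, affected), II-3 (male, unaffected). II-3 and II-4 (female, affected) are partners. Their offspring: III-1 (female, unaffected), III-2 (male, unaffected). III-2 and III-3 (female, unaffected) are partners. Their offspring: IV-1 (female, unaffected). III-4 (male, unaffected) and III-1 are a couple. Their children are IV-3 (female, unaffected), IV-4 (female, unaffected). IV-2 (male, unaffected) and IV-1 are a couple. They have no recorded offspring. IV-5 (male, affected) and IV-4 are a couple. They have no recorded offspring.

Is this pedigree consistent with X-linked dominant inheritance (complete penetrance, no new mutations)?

Under X-linked dominant, II-2 (affected, male) cannot arise from I-1 (unaffected) × I-2 (unaffected).

No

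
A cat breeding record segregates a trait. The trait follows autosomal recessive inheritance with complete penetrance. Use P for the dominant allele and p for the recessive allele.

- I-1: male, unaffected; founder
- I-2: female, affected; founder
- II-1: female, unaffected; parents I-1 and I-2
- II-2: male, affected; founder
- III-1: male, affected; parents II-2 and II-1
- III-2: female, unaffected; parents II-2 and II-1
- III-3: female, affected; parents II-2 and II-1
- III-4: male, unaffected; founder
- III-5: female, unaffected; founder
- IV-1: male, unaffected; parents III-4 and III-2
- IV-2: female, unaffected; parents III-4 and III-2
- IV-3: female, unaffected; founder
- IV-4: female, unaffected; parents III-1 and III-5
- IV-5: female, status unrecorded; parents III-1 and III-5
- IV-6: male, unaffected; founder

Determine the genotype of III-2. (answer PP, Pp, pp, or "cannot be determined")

From phenotype alone, III-2 is PP or Pp.
III-2 is unaffected so carries P and received p from II-2 (pp), so III-2 is Pp.

Pp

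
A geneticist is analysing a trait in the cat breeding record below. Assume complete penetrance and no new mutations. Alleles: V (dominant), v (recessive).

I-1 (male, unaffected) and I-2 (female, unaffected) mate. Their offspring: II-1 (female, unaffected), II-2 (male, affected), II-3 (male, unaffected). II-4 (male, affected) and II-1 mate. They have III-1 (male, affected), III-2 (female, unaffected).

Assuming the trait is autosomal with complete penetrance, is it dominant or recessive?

I-1 and I-2 are both unaffected yet have an affected child II-2. Under dominance, an affected child requires at least one affected parent, so the trait cannot be dominant.

recessive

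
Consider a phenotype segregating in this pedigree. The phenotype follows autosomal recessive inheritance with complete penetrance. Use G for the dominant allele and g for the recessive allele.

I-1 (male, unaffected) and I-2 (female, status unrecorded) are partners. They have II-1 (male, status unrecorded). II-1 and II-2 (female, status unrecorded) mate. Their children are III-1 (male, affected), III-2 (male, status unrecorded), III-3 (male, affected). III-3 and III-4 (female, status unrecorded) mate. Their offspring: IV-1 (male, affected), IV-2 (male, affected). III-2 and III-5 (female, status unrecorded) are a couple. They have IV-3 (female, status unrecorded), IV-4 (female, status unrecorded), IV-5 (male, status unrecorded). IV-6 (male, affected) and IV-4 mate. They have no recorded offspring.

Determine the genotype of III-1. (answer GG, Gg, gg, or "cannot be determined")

III-1 is affected, so III-1 is gg.

gg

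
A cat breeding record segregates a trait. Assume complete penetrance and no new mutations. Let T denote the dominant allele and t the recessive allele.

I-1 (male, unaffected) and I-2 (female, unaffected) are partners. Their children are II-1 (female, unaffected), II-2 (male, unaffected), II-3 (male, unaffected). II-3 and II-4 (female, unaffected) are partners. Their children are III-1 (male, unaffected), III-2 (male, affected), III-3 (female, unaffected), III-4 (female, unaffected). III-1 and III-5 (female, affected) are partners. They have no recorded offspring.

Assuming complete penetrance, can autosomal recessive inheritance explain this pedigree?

A consistent assignment under autosomal recessive exists: I-1 TT, I-2 Tt, II-1 TT, II-2 TT, II-3 Tt, II-4 Tt, III-1 TT, III-2 tt, III-3 TT, III-4 TT, III-5 tt.
In this assignment every recorded phenotype matches its genotype and every non-founder's genotype is obtainable from its parents' genotypes, so the pedigree is consistent.

Yes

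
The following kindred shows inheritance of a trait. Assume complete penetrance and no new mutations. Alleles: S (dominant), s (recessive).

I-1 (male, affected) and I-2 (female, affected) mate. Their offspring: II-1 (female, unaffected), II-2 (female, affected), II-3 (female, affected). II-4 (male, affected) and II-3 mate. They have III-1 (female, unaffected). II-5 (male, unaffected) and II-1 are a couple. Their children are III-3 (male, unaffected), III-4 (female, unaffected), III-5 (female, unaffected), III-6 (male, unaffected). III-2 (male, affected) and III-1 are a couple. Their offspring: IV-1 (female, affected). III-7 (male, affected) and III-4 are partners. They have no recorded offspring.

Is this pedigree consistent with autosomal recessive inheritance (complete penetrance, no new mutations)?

Under autosomal recessive, II-1 (unaffected, female) cannot arise from I-1 (affected) × I-2 (affected).

No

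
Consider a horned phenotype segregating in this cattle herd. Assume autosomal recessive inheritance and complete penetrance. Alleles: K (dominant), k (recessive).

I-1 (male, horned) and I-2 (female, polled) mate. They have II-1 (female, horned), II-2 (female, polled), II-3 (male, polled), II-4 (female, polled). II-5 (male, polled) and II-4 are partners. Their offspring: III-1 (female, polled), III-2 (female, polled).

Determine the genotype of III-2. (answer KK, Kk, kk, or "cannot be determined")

cannot be determined

III-2's phenotype allows KK or Kk, and no parent or child forces a single allele at both positions; consistent genotype assignments exist with III-2 as KK or Kk.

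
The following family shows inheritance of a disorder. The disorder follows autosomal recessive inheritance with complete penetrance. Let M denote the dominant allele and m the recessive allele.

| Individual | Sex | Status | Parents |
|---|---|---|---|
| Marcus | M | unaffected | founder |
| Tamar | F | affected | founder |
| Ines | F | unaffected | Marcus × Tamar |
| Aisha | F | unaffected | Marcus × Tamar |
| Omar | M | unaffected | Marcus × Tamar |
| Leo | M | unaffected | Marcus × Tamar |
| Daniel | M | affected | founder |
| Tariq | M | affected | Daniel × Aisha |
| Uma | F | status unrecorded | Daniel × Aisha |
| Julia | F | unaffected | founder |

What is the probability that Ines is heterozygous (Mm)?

Ines is unaffected so carries M and received m from Tamar (mm), so Ines is Mm, giving P(Mm) = 1.

1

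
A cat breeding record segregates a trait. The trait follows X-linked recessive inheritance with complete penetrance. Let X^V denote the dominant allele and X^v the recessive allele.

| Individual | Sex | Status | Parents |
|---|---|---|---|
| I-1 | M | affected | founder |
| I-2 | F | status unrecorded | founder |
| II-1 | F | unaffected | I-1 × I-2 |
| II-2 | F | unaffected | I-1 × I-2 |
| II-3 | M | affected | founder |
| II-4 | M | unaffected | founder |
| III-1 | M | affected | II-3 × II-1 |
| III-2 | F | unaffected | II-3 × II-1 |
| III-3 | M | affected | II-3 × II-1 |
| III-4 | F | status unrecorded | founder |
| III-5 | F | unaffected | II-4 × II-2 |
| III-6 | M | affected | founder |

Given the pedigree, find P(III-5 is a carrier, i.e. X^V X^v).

II-4 is unaffected, so II-4 is X^V Y.
II-2 is unaffected so carries V and received v from I-1 (X^v Y), so II-2 is X^V X^v.
Their cross gives offspring ratios 1/2 X^V X^V : 1/2 X^V X^v. Conditioning on III-5 being unaffected, P(X^V X^v) = 1/2 / 1 = 1/2.

1/2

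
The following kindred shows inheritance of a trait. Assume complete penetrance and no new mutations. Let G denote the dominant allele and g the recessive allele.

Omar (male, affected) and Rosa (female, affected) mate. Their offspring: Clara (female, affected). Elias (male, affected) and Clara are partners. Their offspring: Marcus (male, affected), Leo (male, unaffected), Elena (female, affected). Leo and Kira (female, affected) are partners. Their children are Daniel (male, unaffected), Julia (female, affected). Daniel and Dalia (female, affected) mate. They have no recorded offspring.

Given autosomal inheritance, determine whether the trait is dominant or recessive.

dominant

Elias and Clara are both affected yet have an unaffected child Leo. Under a recessive model two affected parents are homozygous and every child would be affected, so the trait cannot be recessive.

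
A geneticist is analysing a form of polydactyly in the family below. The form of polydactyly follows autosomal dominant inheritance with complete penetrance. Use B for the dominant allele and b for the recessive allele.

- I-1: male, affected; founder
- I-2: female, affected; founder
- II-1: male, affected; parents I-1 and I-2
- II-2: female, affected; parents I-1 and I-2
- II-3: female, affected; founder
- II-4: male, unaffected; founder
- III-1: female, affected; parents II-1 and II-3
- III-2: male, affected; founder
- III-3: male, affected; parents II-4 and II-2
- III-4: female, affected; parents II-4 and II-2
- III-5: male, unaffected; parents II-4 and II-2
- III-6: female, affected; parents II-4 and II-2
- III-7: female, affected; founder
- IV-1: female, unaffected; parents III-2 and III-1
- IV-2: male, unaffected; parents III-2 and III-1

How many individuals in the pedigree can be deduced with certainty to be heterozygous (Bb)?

6

Obligate heterozygotes: II-2 is affected so carries B and passed b to III-5 (bb), so II-2 is Bb; III-1 is affected so carries B and passed b to IV-1 (bb), so III-1 is Bb; III-2 is affected so carries B and passed b to IV-1 (bb), so III-2 is Bb; III-3 is affected so carries B and received b from II-4 (bb), so III-3 is Bb; III-4 is affected so carries B and received b from II-4 (bb), so III-4 is Bb; III-6 is affected so carries B and received b from II-4 (bb), so III-6 is Bb.
Every other individual is either homozygous by phenotype or has at least one consistent homozygous assignment, so the count is 6.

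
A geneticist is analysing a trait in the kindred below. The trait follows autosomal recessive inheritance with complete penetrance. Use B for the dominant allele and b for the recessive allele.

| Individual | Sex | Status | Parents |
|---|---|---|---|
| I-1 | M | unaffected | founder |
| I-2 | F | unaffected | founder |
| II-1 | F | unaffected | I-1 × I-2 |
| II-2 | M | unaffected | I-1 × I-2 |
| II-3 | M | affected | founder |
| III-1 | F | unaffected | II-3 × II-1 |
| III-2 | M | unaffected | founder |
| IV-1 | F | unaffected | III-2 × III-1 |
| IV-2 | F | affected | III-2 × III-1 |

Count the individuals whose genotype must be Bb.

2

Obligate heterozygotes: III-1 is unaffected so carries B and received b from II-3 (bb), so III-1 is Bb; III-2 is unaffected so carries B and passed b to IV-2 (bb), so III-2 is Bb.
Every other individual is either homozygous by phenotype or has at least one consistent homozygous assignment, so the count is 2.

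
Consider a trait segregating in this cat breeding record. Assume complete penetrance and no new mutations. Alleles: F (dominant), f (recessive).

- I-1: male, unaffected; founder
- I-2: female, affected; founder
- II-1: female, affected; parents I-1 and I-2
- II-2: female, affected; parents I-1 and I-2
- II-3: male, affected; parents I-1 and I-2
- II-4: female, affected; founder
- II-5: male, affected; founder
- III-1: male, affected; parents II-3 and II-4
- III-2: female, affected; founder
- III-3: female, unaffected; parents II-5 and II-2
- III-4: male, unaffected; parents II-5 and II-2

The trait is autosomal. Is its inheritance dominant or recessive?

II-5 and II-2 are both affected yet have an unaffected child III-3. Under a recessive model two affected parents are homozygous and every child would be affected, so the trait cannot be recessive.

dominant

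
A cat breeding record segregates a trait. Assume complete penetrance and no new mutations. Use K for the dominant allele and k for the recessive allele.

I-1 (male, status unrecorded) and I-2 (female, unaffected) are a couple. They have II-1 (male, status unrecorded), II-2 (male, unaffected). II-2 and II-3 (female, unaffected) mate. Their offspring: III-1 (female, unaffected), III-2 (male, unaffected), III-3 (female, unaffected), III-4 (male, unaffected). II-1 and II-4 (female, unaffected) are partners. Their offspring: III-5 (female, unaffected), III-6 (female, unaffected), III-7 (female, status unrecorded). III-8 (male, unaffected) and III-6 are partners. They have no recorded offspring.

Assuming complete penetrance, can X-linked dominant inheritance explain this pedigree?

Yes

A consistent assignment under X-linked dominant exists: I-1 X^K Y, I-2 X^k X^k, II-1 X^k Y, II-2 X^k Y, II-3 X^k X^k, II-4 X^k X^k, III-1 X^k X^k, III-2 X^k Y, III-3 X^k X^k, III-4 X^k Y, III-5 X^k X^k, III-6 X^k X^k, III-7 X^k X^k, III-8 X^k Y.
In this assignment every recorded phenotype matches its genotype and every non-founder's genotype is obtainable from its parents' genotypes, so the pedigree is consistent.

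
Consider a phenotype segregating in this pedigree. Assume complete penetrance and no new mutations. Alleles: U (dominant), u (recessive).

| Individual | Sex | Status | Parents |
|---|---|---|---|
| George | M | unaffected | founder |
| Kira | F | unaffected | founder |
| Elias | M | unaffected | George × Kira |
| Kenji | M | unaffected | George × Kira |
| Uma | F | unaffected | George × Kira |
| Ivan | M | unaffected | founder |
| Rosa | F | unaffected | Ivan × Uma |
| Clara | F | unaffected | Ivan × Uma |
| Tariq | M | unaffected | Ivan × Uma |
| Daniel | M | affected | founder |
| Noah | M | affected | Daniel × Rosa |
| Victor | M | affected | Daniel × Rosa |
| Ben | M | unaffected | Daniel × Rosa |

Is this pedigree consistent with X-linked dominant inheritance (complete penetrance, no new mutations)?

No

Under X-linked dominant, Noah (affected, male) cannot arise from Daniel (affected) × Rosa (unaffected).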